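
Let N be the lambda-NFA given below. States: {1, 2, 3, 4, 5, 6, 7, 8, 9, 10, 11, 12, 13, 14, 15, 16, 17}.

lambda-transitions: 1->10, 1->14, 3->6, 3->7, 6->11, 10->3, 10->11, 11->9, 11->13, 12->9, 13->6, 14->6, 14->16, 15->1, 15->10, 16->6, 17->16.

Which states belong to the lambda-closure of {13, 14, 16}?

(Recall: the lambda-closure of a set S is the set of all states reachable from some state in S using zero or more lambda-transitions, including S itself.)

Start with {13, 14, 16}.
From 13 via lambda: add 6.
From 6 via lambda: add 11.
From 11 via lambda: add 9.
No new states can be added; the closed set is {6, 9, 11, 13, 14, 16}.

{6, 9, 11, 13, 14, 16}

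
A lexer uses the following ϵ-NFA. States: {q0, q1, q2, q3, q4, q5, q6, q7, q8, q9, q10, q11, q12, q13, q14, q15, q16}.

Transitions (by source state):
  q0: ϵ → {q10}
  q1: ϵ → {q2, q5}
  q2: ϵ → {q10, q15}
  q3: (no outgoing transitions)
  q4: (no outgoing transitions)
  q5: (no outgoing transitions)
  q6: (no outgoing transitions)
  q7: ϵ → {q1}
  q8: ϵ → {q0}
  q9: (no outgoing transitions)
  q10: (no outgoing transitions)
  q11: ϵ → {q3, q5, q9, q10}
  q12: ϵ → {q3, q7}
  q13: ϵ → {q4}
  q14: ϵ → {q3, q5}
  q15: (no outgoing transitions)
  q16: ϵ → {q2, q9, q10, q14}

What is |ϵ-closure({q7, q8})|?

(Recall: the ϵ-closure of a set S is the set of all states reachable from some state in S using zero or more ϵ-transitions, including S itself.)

8

Start with {q7, q8}.
From q7 via ϵ: add q1.
From q8 via ϵ: add q0.
From q0 via ϵ: add q10.
From q1 via ϵ: add q2, q5.
From q2 via ϵ: add q15.
ϵ-closure = {q0, q1, q2, q5, q7, q8, q10, q15}, which has 8 states.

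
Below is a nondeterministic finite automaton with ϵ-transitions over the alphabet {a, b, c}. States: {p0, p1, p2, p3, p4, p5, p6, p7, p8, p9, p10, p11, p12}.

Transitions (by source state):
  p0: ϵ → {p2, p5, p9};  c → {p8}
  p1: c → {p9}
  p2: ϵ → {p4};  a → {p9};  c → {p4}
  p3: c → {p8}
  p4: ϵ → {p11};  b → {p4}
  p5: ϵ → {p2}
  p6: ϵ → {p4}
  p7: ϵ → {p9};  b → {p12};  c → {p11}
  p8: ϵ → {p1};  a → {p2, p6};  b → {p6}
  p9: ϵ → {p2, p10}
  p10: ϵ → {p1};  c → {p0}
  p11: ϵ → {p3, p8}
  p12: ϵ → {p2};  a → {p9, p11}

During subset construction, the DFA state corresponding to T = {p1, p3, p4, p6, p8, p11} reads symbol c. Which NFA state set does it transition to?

{p1, p2, p3, p4, p8, p9, p10, p11}

p1 on c → {p9}.
p3 on c → {p8}.
No c-transition from p4, p6, p8, p11.
Union after reading c: {p8, p9}.
Now take the ϵ-closure:
From p8 via ϵ: add p1.
From p9 via ϵ: add p2, p10.
From p2 via ϵ: add p4.
From p4 via ϵ: add p11.
From p11 via ϵ: add p3.
No new states can be added; the closed set is {p1, p2, p3, p4, p8, p9, p10, p11}.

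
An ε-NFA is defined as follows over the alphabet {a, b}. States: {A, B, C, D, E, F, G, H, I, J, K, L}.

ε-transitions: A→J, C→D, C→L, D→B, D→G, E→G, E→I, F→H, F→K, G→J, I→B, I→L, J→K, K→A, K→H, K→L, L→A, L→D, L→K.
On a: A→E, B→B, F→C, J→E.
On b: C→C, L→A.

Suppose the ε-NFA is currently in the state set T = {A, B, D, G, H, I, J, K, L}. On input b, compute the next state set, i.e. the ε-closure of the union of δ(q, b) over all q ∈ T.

L on b → {A}.
No b-transition from A, B, D, G, H, I, J, K.
Union after reading b: {A}.
Now take the ε-closure:
From A via ε: add J.
From J via ε: add K.
From K via ε: add H, L.
From L via ε: add D.
From D via ε: add B, G.
No new states can be added; the closed set is {A, B, D, G, H, J, K, L}.

{A, B, D, G, H, J, K, L}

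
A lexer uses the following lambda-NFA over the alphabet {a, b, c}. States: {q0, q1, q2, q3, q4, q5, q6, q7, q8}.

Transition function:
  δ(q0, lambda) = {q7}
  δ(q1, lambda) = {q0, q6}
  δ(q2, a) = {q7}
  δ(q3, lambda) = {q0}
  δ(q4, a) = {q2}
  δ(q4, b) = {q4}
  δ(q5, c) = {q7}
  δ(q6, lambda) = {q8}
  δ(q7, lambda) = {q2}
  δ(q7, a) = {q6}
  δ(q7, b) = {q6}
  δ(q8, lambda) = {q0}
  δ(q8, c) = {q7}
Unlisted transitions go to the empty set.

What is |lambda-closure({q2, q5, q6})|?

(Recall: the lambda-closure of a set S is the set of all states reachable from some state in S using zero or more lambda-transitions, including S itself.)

Start with {q2, q5, q6}.
From q6 via lambda: add q8.
From q8 via lambda: add q0.
From q0 via lambda: add q7.
lambda-closure = {q0, q2, q5, q6, q7, q8}, which has 6 states.

6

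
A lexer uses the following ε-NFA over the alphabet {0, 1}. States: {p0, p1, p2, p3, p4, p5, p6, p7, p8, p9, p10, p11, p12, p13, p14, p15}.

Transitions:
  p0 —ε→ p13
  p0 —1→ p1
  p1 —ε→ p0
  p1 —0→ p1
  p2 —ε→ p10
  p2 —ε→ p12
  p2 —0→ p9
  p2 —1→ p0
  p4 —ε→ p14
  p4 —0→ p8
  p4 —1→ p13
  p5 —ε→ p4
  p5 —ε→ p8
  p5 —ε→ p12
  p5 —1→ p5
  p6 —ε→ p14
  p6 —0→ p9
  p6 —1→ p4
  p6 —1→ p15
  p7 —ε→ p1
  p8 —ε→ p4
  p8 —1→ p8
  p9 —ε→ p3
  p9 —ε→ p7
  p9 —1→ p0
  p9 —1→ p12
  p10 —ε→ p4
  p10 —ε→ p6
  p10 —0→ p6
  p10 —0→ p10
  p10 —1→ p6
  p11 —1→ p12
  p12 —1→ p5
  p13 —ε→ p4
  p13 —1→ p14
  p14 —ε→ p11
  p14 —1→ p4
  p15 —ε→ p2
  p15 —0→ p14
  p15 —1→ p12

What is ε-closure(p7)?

{p0, p1, p4, p7, p11, p13, p14}

Start with {p7}.
From p7 via ε: add p1.
From p1 via ε: add p0.
From p0 via ε: add p13.
From p13 via ε: add p4.
From p4 via ε: add p14.
From p14 via ε: add p11.
No new states can be added; the closed set is {p0, p1, p4, p7, p11, p13, p14}.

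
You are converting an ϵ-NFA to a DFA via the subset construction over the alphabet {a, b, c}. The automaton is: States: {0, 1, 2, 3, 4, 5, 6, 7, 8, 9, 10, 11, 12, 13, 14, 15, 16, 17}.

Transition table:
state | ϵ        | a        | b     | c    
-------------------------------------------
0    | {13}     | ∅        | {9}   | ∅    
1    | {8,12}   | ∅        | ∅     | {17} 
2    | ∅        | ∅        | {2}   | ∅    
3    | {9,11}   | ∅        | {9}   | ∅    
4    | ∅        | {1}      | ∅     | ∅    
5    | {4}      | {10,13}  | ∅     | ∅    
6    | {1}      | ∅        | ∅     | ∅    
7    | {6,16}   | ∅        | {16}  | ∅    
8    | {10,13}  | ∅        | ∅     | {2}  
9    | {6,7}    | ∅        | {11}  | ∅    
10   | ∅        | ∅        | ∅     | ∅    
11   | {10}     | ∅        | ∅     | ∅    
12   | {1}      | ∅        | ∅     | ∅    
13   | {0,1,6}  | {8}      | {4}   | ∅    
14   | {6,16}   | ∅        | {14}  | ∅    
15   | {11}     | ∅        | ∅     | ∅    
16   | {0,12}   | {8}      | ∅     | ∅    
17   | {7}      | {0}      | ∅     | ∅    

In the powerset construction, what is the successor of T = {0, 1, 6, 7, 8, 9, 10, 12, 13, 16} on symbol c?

{0, 1, 2, 6, 7, 8, 10, 12, 13, 16, 17}

1 on c → {17}.
8 on c → {2}.
No c-transition from 0, 6, 7, 9, 10, 12, 13, 16.
Union after reading c: {2, 17}.
Now take the ϵ-closure:
From 17 via ϵ: add 7.
From 7 via ϵ: add 6, 16.
From 6 via ϵ: add 1.
From 16 via ϵ: add 0, 12.
From 0 via ϵ: add 13.
From 1 via ϵ: add 8.
From 8 via ϵ: add 10.
No new states can be added; the closed set is {0, 1, 2, 6, 7, 8, 10, 12, 13, 16, 17}.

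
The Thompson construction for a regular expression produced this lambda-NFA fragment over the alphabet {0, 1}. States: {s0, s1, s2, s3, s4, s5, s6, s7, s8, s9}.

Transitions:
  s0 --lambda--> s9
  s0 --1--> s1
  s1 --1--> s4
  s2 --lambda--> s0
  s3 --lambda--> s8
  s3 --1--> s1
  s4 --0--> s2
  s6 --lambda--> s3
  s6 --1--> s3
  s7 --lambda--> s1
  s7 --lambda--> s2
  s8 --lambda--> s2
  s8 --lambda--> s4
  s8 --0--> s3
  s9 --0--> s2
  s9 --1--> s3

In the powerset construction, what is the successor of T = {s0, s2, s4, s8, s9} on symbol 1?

{s0, s1, s2, s3, s4, s8, s9}

s0 on 1 → {s1}.
s9 on 1 → {s3}.
No 1-transition from s2, s4, s8.
Union after reading 1: {s1, s3}.
Now take the lambda-closure:
From s3 via lambda: add s8.
From s8 via lambda: add s2, s4.
From s2 via lambda: add s0.
From s0 via lambda: add s9.
No new states can be added; the closed set is {s0, s1, s2, s3, s4, s8, s9}.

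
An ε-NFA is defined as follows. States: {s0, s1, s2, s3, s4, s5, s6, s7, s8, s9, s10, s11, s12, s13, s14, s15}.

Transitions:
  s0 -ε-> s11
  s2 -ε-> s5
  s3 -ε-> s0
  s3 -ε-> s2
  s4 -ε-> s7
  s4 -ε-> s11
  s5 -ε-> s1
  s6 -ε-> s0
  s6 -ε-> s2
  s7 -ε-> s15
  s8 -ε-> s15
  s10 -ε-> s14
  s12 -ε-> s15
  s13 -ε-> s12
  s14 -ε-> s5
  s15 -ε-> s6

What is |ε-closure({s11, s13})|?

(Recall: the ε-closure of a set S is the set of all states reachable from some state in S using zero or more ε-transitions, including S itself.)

Start with {s11, s13}.
From s13 via ε: add s12.
From s12 via ε: add s15.
From s15 via ε: add s6.
From s6 via ε: add s0, s2.
From s2 via ε: add s5.
From s5 via ε: add s1.
ε-closure = {s0, s1, s2, s5, s6, s11, s12, s13, s15}, which has 9 states.

9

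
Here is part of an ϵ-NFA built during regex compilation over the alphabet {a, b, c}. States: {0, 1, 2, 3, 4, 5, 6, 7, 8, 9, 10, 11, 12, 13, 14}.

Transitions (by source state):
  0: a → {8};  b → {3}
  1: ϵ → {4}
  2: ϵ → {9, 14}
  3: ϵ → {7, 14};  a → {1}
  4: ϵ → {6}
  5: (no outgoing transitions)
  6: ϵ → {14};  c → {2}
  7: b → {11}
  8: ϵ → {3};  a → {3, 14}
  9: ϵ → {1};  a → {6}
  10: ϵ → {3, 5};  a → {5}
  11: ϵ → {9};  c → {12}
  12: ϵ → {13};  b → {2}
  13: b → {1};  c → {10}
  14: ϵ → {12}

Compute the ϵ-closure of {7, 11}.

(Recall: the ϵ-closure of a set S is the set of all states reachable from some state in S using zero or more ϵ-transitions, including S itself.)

{1, 4, 6, 7, 9, 11, 12, 13, 14}

Start with {7, 11}.
From 11 via ϵ: add 9.
From 9 via ϵ: add 1.
From 1 via ϵ: add 4.
From 4 via ϵ: add 6.
From 6 via ϵ: add 14.
From 14 via ϵ: add 12.
From 12 via ϵ: add 13.
No new states can be added; the closed set is {1, 4, 6, 7, 9, 11, 12, 13, 14}.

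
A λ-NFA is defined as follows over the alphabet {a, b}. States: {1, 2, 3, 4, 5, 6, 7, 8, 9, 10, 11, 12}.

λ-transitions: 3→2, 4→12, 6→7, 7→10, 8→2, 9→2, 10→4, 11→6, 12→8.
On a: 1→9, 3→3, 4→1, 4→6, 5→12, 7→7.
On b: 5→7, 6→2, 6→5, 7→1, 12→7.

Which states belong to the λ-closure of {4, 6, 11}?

{2, 4, 6, 7, 8, 10, 11, 12}

Start with {4, 6, 11}.
From 4 via λ: add 12.
From 6 via λ: add 7.
From 7 via λ: add 10.
From 12 via λ: add 8.
From 8 via λ: add 2.
No new states can be added; the closed set is {2, 4, 6, 7, 8, 10, 11, 12}.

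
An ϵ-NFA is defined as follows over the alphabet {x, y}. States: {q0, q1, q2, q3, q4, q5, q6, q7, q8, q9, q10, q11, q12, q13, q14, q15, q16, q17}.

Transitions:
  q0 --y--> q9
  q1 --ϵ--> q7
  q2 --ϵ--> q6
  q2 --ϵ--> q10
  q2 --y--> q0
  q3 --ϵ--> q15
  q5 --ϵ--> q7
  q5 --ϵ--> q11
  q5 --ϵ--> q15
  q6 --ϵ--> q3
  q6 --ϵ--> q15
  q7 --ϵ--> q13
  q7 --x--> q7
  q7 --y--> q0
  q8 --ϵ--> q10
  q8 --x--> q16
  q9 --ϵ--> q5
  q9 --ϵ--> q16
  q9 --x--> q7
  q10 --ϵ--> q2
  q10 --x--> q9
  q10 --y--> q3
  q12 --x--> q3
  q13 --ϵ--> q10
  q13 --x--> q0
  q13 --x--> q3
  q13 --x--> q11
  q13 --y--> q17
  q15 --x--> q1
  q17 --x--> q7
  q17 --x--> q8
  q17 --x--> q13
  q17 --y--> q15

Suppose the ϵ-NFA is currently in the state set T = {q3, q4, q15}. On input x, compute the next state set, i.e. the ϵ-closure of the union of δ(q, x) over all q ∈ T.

q15 on x → {q1}.
No x-transition from q3, q4.
Union after reading x: {q1}.
Now take the ϵ-closure:
From q1 via ϵ: add q7.
From q7 via ϵ: add q13.
From q13 via ϵ: add q10.
From q10 via ϵ: add q2.
From q2 via ϵ: add q6.
From q6 via ϵ: add q3, q15.
No new states can be added; the closed set is {q1, q2, q3, q6, q7, q10, q13, q15}.

{q1, q2, q3, q6, q7, q10, q13, q15}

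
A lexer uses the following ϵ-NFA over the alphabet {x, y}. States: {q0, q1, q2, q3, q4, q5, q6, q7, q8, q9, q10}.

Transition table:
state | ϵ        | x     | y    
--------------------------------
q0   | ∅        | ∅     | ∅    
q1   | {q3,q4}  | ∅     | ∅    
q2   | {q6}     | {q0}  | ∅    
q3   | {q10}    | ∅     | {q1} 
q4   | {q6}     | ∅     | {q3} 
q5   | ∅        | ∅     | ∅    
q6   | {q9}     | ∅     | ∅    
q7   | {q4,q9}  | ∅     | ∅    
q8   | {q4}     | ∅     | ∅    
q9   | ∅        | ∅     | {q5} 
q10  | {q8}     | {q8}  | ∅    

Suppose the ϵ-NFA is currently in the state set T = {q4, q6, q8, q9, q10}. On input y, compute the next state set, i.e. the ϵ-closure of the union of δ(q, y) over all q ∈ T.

q4 on y → {q3}.
q9 on y → {q5}.
No y-transition from q6, q8, q10.
Union after reading y: {q3, q5}.
Now take the ϵ-closure:
From q3 via ϵ: add q10.
From q10 via ϵ: add q8.
From q8 via ϵ: add q4.
From q4 via ϵ: add q6.
From q6 via ϵ: add q9.
No new states can be added; the closed set is {q3, q4, q5, q6, q8, q9, q10}.

{q3, q4, q5, q6, q8, q9, q10}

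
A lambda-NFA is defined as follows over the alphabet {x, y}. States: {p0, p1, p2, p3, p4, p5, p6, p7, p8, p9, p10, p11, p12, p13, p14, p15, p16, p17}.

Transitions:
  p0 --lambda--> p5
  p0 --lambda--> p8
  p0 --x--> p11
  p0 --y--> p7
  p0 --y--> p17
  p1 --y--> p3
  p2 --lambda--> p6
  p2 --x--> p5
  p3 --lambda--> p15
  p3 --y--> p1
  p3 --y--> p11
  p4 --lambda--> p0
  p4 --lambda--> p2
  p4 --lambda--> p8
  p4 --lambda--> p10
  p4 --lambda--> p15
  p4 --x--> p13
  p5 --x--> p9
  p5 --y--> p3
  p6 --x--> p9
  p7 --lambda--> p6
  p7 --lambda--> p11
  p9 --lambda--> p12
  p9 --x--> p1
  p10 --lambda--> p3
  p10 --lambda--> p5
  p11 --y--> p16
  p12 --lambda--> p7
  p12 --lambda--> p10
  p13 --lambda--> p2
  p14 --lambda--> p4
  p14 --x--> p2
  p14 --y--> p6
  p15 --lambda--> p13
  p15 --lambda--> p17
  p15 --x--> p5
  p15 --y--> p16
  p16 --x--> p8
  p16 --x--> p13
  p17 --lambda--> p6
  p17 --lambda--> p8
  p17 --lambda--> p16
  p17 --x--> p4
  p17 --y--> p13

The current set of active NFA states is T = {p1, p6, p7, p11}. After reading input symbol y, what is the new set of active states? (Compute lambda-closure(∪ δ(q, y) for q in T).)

p1 on y → {p3}.
p11 on y → {p16}.
No y-transition from p6, p7.
Union after reading y: {p3, p16}.
Now take the lambda-closure:
From p3 via lambda: add p15.
From p15 via lambda: add p13, p17.
From p13 via lambda: add p2.
From p17 via lambda: add p6, p8.
No new states can be added; the closed set is {p2, p3, p6, p8, p13, p15, p16, p17}.

{p2, p3, p6, p8, p13, p15, p16, p17}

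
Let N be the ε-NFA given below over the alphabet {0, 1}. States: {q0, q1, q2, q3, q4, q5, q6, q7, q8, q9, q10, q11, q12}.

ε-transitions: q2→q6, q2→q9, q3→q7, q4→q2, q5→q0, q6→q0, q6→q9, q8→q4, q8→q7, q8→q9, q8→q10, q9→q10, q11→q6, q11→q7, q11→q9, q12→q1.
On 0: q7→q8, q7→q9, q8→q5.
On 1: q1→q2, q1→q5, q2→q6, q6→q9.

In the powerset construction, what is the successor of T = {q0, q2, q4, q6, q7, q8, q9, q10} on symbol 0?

{q0, q2, q4, q5, q6, q7, q8, q9, q10}

q7 on 0 → {q8, q9}.
q8 on 0 → {q5}.
No 0-transition from q0, q2, q4, q6, q9, q10.
Union after reading 0: {q5, q8, q9}.
Now take the ε-closure:
From q5 via ε: add q0.
From q8 via ε: add q4, q7, q10.
From q4 via ε: add q2.
From q2 via ε: add q6.
No new states can be added; the closed set is {q0, q2, q4, q5, q6, q7, q8, q9, q10}.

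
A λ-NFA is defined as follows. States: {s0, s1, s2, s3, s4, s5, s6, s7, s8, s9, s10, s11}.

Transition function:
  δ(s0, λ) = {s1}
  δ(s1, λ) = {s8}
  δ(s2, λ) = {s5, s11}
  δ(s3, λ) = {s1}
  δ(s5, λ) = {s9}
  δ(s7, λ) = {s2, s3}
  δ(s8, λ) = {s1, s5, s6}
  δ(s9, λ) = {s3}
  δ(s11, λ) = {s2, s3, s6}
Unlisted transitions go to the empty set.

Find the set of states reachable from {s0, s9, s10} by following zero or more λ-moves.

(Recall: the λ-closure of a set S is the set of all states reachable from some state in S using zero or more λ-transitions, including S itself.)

Start with {s0, s9, s10}.
From s0 via λ: add s1.
From s9 via λ: add s3.
From s1 via λ: add s8.
From s8 via λ: add s5, s6.
No new states can be added; the closed set is {s0, s1, s3, s5, s6, s8, s9, s10}.

{s0, s1, s3, s5, s6, s8, s9, s10}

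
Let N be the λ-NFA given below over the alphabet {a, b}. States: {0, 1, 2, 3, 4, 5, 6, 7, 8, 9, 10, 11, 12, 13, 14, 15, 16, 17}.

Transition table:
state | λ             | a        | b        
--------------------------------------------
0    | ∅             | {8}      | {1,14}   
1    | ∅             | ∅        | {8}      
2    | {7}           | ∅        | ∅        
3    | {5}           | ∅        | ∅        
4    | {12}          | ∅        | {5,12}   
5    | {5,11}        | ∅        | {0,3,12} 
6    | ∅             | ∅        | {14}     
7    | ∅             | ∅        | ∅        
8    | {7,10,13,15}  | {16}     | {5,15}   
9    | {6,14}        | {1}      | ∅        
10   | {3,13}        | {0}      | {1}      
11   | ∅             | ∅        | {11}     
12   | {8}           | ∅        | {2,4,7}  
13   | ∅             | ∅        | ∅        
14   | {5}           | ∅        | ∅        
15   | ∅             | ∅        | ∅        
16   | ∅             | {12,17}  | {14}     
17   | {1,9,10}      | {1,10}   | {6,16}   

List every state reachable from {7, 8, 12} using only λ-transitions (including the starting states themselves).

{3, 5, 7, 8, 10, 11, 12, 13, 15}

Start with {7, 8, 12}.
From 8 via λ: add 10, 13, 15.
From 10 via λ: add 3.
From 3 via λ: add 5.
From 5 via λ: add 11.
No new states can be added; the closed set is {3, 5, 7, 8, 10, 11, 12, 13, 15}.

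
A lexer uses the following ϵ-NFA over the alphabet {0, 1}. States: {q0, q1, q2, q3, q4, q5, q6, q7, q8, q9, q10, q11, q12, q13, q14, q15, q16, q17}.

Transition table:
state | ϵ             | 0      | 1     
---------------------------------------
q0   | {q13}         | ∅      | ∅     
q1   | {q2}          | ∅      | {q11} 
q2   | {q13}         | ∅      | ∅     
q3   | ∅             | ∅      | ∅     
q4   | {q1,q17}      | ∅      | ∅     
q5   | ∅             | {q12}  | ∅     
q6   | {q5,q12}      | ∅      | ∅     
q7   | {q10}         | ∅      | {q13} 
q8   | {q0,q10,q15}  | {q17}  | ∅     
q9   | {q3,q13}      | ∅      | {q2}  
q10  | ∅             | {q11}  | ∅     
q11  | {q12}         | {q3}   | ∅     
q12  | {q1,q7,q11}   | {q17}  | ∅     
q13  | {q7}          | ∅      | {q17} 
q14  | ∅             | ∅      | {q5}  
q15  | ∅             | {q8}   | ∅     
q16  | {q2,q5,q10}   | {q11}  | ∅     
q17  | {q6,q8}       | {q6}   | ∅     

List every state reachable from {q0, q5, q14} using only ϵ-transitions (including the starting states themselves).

Start with {q0, q5, q14}.
From q0 via ϵ: add q13.
From q13 via ϵ: add q7.
From q7 via ϵ: add q10.
No new states can be added; the closed set is {q0, q5, q7, q10, q13, q14}.

{q0, q5, q7, q10, q13, q14}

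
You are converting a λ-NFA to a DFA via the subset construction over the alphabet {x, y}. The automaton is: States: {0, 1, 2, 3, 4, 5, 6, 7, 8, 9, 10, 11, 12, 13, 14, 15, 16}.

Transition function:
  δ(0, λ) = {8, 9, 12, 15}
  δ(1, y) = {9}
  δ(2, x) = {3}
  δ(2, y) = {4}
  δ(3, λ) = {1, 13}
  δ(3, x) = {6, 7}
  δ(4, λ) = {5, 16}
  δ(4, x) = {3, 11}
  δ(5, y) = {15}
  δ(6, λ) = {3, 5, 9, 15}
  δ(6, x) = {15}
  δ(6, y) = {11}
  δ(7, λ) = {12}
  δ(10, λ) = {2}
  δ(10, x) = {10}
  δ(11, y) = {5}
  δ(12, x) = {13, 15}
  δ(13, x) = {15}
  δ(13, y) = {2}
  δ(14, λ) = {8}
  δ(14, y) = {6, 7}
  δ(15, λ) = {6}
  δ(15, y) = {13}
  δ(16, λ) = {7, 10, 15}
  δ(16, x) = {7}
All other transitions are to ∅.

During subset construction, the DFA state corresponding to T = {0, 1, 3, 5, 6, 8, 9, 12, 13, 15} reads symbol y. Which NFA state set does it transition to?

1 on y → {9}.
5 on y → {15}.
6 on y → {11}.
13 on y → {2}.
15 on y → {13}.
No y-transition from 0, 3, 8, 9, 12.
Union after reading y: {2, 9, 11, 13, 15}.
Now take the λ-closure:
From 15 via λ: add 6.
From 6 via λ: add 3, 5.
From 3 via λ: add 1.
No new states can be added; the closed set is {1, 2, 3, 5, 6, 9, 11, 13, 15}.

{1, 2, 3, 5, 6, 9, 11, 13, 15}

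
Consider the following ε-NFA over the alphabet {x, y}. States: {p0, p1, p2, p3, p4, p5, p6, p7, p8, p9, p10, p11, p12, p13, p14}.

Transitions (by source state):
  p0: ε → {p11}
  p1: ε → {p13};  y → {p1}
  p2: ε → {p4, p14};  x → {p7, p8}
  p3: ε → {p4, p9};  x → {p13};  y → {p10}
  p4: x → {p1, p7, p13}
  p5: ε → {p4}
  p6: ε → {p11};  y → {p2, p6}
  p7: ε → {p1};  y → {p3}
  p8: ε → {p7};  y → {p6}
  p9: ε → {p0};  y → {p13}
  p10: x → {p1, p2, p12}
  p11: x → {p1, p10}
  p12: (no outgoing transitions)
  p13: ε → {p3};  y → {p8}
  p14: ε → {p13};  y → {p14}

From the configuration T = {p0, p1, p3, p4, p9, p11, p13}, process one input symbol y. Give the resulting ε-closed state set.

p1 on y → {p1}.
p3 on y → {p10}.
p9 on y → {p13}.
p13 on y → {p8}.
No y-transition from p0, p4, p11.
Union after reading y: {p1, p8, p10, p13}.
Now take the ε-closure:
From p8 via ε: add p7.
From p13 via ε: add p3.
From p3 via ε: add p4, p9.
From p9 via ε: add p0.
From p0 via ε: add p11.
No new states can be added; the closed set is {p0, p1, p3, p4, p7, p8, p9, p10, p11, p13}.

{p0, p1, p3, p4, p7, p8, p9, p10, p11, p13}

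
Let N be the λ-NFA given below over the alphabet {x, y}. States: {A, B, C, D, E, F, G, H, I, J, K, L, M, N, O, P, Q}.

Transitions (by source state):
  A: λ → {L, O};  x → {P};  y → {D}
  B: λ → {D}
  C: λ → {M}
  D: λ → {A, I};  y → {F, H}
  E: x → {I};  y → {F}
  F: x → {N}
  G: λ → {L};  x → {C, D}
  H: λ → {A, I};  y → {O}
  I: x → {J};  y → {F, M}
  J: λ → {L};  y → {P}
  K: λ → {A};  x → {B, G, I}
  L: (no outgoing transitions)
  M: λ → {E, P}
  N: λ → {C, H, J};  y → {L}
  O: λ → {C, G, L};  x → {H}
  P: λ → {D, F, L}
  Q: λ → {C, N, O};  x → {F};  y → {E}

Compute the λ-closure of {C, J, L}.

Start with {C, J, L}.
From C via λ: add M.
From M via λ: add E, P.
From P via λ: add D, F.
From D via λ: add A, I.
From A via λ: add O.
From O via λ: add G.
No new states can be added; the closed set is {A, C, D, E, F, G, I, J, L, M, O, P}.

{A, C, D, E, F, G, I, J, L, M, O, P}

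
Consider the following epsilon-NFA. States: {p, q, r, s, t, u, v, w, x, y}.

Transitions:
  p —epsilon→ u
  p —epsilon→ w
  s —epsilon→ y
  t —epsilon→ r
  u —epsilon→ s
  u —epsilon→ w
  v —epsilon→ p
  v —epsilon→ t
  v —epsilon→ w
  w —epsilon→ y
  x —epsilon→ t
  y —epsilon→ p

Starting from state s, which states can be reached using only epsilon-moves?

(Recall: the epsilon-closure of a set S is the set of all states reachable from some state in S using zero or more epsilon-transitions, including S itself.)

Start with {s}.
From s via epsilon: add y.
From y via epsilon: add p.
From p via epsilon: add u, w.
No new states can be added; the closed set is {p, s, u, w, y}.

{p, s, u, w, y}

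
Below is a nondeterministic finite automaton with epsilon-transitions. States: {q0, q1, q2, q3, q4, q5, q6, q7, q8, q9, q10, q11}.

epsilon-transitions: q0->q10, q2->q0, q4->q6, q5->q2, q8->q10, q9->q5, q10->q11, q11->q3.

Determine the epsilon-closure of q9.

{q0, q2, q3, q5, q9, q10, q11}

Start with {q9}.
From q9 via epsilon: add q5.
From q5 via epsilon: add q2.
From q2 via epsilon: add q0.
From q0 via epsilon: add q10.
From q10 via epsilon: add q11.
From q11 via epsilon: add q3.
No new states can be added; the closed set is {q0, q2, q3, q5, q9, q10, q11}.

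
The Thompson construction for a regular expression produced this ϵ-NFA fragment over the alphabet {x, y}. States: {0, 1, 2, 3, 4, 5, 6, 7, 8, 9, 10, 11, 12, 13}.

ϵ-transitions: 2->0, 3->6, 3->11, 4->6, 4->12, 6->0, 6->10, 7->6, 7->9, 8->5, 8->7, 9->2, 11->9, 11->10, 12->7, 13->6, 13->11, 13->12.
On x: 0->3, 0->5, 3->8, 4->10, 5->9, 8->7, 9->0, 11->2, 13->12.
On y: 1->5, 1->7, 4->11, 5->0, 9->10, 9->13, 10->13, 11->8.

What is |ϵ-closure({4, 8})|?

Start with {4, 8}.
From 4 via ϵ: add 6, 12.
From 8 via ϵ: add 5, 7.
From 6 via ϵ: add 0, 10.
From 7 via ϵ: add 9.
From 9 via ϵ: add 2.
ϵ-closure = {0, 2, 4, 5, 6, 7, 8, 9, 10, 12}, which has 10 states.

10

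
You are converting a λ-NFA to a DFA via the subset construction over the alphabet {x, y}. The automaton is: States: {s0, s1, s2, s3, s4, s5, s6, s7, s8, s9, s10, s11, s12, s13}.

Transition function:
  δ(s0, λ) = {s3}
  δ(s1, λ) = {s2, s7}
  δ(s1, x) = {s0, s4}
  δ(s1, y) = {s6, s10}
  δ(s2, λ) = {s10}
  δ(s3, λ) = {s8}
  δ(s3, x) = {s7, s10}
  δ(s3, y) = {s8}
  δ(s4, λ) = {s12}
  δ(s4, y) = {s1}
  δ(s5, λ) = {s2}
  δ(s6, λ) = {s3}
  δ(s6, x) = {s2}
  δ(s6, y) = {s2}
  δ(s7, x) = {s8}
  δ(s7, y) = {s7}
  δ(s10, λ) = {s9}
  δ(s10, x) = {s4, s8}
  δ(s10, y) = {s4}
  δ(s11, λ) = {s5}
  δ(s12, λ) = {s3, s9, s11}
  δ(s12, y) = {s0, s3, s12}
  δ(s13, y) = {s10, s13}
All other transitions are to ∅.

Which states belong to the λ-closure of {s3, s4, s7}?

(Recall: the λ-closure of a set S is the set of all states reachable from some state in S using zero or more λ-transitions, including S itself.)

{s2, s3, s4, s5, s7, s8, s9, s10, s11, s12}

Start with {s3, s4, s7}.
From s3 via λ: add s8.
From s4 via λ: add s12.
From s12 via λ: add s9, s11.
From s11 via λ: add s5.
From s5 via λ: add s2.
From s2 via λ: add s10.
No new states can be added; the closed set is {s2, s3, s4, s5, s7, s8, s9, s10, s11, s12}.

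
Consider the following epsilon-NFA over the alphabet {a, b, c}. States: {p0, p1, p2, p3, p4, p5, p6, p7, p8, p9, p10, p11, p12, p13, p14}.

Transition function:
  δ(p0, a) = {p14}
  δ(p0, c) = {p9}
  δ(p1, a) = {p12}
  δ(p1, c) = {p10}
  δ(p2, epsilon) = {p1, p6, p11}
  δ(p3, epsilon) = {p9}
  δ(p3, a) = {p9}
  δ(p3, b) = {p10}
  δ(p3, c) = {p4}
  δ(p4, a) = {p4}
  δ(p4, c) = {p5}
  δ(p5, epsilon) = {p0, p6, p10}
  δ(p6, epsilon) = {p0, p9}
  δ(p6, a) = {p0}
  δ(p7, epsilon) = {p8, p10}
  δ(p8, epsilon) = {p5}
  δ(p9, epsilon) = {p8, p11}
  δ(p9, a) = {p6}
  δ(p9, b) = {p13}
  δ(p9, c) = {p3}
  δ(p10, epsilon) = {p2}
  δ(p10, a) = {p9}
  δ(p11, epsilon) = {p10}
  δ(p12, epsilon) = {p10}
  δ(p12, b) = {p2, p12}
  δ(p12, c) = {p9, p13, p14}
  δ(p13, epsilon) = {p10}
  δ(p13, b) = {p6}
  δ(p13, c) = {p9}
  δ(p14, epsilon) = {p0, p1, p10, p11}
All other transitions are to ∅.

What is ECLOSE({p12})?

{p0, p1, p2, p5, p6, p8, p9, p10, p11, p12}

Start with {p12}.
From p12 via epsilon: add p10.
From p10 via epsilon: add p2.
From p2 via epsilon: add p1, p6, p11.
From p6 via epsilon: add p0, p9.
From p9 via epsilon: add p8.
From p8 via epsilon: add p5.
No new states can be added; the closed set is {p0, p1, p2, p5, p6, p8, p9, p10, p11, p12}.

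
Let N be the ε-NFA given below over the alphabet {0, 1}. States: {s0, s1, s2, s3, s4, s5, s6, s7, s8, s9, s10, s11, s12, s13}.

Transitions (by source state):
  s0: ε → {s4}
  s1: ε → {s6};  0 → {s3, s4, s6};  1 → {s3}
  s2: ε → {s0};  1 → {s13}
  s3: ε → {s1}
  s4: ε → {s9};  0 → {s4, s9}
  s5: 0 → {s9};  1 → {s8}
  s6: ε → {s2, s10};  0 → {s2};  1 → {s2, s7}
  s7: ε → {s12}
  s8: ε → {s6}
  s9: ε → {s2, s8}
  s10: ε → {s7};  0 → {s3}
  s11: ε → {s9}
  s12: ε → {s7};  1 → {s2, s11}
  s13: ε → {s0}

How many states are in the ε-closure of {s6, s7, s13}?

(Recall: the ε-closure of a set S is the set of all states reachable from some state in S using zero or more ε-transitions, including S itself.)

Start with {s6, s7, s13}.
From s6 via ε: add s2, s10.
From s7 via ε: add s12.
From s13 via ε: add s0.
From s0 via ε: add s4.
From s4 via ε: add s9.
From s9 via ε: add s8.
ε-closure = {s0, s2, s4, s6, s7, s8, s9, s10, s12, s13}, which has 10 states.

10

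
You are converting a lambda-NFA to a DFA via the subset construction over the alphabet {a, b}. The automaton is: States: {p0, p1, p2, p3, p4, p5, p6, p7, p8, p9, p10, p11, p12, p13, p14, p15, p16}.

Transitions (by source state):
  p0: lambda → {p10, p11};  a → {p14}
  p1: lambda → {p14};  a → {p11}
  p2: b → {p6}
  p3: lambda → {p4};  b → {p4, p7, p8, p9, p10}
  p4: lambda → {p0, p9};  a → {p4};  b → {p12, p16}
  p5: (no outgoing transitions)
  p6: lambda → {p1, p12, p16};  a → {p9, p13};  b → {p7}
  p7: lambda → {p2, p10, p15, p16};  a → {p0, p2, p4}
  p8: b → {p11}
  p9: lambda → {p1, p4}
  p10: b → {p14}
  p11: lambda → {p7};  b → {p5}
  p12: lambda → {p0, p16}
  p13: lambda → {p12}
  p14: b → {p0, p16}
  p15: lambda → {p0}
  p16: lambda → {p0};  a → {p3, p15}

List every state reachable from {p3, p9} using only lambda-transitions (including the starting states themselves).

{p0, p1, p2, p3, p4, p7, p9, p10, p11, p14, p15, p16}

Start with {p3, p9}.
From p3 via lambda: add p4.
From p9 via lambda: add p1.
From p1 via lambda: add p14.
From p4 via lambda: add p0.
From p0 via lambda: add p10, p11.
From p11 via lambda: add p7.
From p7 via lambda: add p2, p15, p16.
No new states can be added; the closed set is {p0, p1, p2, p3, p4, p7, p9, p10, p11, p14, p15, p16}.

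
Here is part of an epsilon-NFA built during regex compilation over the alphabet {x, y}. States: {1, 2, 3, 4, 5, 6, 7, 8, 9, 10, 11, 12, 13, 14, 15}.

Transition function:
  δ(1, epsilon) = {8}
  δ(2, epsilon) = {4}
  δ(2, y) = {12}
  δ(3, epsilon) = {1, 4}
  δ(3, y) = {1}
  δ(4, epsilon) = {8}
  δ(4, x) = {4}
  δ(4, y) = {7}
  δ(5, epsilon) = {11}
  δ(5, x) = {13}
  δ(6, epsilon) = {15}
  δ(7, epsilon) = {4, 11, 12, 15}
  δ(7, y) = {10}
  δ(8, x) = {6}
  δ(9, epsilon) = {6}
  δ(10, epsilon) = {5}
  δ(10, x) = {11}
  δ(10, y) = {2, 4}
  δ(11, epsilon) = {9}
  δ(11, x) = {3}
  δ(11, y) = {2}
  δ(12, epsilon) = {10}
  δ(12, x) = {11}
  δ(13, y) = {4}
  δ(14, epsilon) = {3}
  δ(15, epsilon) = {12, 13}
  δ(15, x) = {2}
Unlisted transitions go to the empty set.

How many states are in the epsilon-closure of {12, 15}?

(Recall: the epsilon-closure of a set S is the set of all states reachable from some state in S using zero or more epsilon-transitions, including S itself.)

8

Start with {12, 15}.
From 12 via epsilon: add 10.
From 15 via epsilon: add 13.
From 10 via epsilon: add 5.
From 5 via epsilon: add 11.
From 11 via epsilon: add 9.
From 9 via epsilon: add 6.
epsilon-closure = {5, 6, 9, 10, 11, 12, 13, 15}, which has 8 states.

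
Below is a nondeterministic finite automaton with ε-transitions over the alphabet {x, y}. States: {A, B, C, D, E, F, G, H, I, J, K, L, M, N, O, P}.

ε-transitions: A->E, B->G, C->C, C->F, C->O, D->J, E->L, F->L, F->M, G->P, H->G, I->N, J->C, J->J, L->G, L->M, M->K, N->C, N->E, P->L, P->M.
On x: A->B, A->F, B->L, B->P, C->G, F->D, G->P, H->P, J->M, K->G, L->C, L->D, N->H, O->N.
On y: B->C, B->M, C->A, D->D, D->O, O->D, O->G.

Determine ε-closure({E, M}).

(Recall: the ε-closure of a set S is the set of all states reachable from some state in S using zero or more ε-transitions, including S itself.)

{E, G, K, L, M, P}

Start with {E, M}.
From E via ε: add L.
From M via ε: add K.
From L via ε: add G.
From G via ε: add P.
No new states can be added; the closed set is {E, G, K, L, M, P}.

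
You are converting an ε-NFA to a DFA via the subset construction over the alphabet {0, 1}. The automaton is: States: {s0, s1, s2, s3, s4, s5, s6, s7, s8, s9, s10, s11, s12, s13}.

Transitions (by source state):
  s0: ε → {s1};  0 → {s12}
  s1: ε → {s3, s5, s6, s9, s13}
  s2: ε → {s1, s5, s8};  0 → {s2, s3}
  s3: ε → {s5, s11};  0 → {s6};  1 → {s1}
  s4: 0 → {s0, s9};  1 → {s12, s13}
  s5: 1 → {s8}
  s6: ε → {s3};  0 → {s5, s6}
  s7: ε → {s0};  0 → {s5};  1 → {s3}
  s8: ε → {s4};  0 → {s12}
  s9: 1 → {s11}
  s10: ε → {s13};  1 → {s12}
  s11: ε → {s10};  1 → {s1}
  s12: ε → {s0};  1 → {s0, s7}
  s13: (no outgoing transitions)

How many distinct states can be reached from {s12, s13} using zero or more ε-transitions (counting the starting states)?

Start with {s12, s13}.
From s12 via ε: add s0.
From s0 via ε: add s1.
From s1 via ε: add s3, s5, s6, s9.
From s3 via ε: add s11.
From s11 via ε: add s10.
ε-closure = {s0, s1, s3, s5, s6, s9, s10, s11, s12, s13}, which has 10 states.

10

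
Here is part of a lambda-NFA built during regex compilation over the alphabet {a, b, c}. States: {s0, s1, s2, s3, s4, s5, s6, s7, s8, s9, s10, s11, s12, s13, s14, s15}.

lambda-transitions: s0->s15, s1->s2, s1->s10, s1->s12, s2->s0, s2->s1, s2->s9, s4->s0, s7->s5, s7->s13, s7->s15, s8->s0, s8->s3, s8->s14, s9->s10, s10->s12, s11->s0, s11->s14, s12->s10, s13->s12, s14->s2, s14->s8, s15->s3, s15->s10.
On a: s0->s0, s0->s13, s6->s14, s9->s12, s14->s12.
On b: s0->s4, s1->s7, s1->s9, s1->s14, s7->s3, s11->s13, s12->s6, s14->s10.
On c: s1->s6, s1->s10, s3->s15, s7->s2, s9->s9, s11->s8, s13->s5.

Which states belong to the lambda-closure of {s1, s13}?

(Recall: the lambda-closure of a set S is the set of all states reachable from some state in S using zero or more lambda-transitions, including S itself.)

Start with {s1, s13}.
From s1 via lambda: add s2, s10, s12.
From s2 via lambda: add s0, s9.
From s0 via lambda: add s15.
From s15 via lambda: add s3.
No new states can be added; the closed set is {s0, s1, s2, s3, s9, s10, s12, s13, s15}.

{s0, s1, s2, s3, s9, s10, s12, s13, s15}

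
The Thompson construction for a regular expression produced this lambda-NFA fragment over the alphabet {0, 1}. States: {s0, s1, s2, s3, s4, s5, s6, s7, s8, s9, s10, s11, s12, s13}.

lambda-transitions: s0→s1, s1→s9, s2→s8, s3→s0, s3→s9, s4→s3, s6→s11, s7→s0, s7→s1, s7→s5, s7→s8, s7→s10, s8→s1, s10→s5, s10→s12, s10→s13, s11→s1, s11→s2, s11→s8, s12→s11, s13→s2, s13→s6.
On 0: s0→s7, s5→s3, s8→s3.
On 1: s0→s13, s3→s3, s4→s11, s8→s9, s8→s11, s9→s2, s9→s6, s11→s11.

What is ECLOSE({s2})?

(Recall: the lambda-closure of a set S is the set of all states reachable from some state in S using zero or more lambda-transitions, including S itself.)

Start with {s2}.
From s2 via lambda: add s8.
From s8 via lambda: add s1.
From s1 via lambda: add s9.
No new states can be added; the closed set is {s1, s2, s8, s9}.

{s1, s2, s8, s9}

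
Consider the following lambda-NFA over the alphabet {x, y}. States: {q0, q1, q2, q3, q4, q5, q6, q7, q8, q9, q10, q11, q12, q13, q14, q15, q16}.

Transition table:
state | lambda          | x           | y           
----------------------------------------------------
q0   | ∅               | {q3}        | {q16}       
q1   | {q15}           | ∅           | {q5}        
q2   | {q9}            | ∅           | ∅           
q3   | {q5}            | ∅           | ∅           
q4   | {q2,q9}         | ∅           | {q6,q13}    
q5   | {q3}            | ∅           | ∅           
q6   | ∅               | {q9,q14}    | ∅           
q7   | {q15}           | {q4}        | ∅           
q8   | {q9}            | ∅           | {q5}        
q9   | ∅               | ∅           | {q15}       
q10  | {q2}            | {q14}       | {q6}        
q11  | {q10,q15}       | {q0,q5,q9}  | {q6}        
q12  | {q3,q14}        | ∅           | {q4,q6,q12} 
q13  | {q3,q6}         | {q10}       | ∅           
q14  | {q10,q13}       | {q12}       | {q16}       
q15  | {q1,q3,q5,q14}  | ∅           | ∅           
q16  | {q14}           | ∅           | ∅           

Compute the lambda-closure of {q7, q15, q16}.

Start with {q7, q15, q16}.
From q15 via lambda: add q1, q3, q5, q14.
From q14 via lambda: add q10, q13.
From q10 via lambda: add q2.
From q13 via lambda: add q6.
From q2 via lambda: add q9.
No new states can be added; the closed set is {q1, q2, q3, q5, q6, q7, q9, q10, q13, q14, q15, q16}.

{q1, q2, q3, q5, q6, q7, q9, q10, q13, q14, q15, q16}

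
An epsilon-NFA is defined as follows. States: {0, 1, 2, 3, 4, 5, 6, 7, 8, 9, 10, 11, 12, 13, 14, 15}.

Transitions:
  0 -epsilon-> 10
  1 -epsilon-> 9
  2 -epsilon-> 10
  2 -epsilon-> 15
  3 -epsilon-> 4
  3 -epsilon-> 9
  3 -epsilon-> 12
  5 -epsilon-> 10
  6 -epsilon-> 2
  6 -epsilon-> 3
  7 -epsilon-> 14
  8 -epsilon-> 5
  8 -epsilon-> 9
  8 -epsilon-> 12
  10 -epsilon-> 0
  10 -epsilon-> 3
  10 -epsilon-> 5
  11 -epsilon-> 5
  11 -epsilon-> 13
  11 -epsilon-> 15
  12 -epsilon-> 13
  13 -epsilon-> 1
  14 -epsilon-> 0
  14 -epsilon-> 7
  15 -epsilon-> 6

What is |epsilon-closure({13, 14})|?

Start with {13, 14}.
From 13 via epsilon: add 1.
From 14 via epsilon: add 0, 7.
From 0 via epsilon: add 10.
From 1 via epsilon: add 9.
From 10 via epsilon: add 3, 5.
From 3 via epsilon: add 4, 12.
epsilon-closure = {0, 1, 3, 4, 5, 7, 9, 10, 12, 13, 14}, which has 11 states.

11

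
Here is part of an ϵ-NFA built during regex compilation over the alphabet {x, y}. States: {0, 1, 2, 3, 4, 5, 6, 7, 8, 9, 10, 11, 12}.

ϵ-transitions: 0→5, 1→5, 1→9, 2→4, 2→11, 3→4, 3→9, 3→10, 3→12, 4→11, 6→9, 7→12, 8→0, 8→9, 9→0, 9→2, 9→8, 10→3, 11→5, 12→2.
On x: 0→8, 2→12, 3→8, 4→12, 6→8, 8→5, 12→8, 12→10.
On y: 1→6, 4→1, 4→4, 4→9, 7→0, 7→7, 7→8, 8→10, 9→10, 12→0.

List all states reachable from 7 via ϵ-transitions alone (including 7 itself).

Start with {7}.
From 7 via ϵ: add 12.
From 12 via ϵ: add 2.
From 2 via ϵ: add 4, 11.
From 11 via ϵ: add 5.
No new states can be added; the closed set is {2, 4, 5, 7, 11, 12}.

{2, 4, 5, 7, 11, 12}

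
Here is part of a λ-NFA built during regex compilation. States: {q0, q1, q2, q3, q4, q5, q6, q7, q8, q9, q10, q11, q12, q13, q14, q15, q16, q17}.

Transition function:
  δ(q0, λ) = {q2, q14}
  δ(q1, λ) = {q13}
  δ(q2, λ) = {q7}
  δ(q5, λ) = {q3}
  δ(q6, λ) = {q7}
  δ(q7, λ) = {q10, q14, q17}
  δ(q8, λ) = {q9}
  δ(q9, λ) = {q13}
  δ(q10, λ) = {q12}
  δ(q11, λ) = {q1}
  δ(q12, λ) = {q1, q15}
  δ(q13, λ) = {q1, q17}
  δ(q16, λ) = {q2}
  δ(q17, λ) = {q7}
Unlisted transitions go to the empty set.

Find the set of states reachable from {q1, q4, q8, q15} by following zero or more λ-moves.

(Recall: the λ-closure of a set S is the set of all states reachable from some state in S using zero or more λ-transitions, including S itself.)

Start with {q1, q4, q8, q15}.
From q1 via λ: add q13.
From q8 via λ: add q9.
From q13 via λ: add q17.
From q17 via λ: add q7.
From q7 via λ: add q10, q14.
From q10 via λ: add q12.
No new states can be added; the closed set is {q1, q4, q7, q8, q9, q10, q12, q13, q14, q15, q17}.

{q1, q4, q7, q8, q9, q10, q12, q13, q14, q15, q17}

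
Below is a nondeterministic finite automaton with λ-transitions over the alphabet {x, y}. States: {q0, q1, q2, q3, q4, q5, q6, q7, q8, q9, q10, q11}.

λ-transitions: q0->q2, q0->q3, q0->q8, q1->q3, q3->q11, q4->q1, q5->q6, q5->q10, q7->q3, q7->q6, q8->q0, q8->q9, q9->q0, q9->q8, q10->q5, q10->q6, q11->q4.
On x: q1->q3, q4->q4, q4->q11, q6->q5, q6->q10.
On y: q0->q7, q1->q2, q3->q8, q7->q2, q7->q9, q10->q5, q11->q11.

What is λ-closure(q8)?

Start with {q8}.
From q8 via λ: add q0, q9.
From q0 via λ: add q2, q3.
From q3 via λ: add q11.
From q11 via λ: add q4.
From q4 via λ: add q1.
No new states can be added; the closed set is {q0, q1, q2, q3, q4, q8, q9, q11}.

{q0, q1, q2, q3, q4, q8, q9, q11}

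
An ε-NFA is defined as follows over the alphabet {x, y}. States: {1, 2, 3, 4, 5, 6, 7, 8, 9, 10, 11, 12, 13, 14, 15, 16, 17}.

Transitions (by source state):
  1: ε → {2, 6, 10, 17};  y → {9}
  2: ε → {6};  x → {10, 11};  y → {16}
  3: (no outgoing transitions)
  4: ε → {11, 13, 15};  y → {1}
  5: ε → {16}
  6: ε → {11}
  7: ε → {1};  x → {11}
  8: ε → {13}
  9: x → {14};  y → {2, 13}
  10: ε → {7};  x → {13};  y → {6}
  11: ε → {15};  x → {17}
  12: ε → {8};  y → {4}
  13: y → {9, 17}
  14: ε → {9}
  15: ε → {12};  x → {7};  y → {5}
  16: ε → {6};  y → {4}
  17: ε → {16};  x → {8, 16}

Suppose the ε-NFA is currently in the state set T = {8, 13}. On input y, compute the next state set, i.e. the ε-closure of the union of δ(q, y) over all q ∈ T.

{6, 8, 9, 11, 12, 13, 15, 16, 17}

13 on y → {9, 17}.
No y-transition from 8.
Union after reading y: {9, 17}.
Now take the ε-closure:
From 17 via ε: add 16.
From 16 via ε: add 6.
From 6 via ε: add 11.
From 11 via ε: add 15.
From 15 via ε: add 12.
From 12 via ε: add 8.
From 8 via ε: add 13.
No new states can be added; the closed set is {6, 8, 9, 11, 12, 13, 15, 16, 17}.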